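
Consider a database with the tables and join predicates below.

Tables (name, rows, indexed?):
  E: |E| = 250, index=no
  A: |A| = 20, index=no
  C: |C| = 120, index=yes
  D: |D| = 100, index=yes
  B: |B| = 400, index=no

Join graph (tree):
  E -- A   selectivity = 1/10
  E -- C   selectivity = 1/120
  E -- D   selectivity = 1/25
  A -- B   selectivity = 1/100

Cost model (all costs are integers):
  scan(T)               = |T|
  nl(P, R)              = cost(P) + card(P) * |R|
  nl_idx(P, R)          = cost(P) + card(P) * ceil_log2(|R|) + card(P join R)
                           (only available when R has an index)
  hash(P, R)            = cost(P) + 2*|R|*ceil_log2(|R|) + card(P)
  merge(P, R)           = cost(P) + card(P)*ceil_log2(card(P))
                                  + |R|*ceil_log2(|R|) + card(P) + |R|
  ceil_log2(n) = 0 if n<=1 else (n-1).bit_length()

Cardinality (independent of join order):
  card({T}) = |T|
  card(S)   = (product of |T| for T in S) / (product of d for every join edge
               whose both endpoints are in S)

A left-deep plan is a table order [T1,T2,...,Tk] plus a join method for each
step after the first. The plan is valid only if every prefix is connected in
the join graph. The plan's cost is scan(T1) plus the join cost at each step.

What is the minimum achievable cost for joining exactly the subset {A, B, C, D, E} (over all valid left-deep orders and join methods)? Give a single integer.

Selinger DP over subsets of {A,B,C,D,E}:
  {E}: scan cost=250, card=250
  {A}: scan cost=20, card=20
  {C}: scan cost=120, card=120
  {D}: scan cost=100, card=100
  {B}: scan cost=400, card=400
  {AE}: card=500; try (A,hash)→700, (E,merge)→2390, (A,merge)→2620, (E,hash)→4040, (E,nl)→5020, (A,nl)→5250; best=700 via (A,hash)
  {CE}: card=250; try (C,hash)→2180, (C,nl_idx)→2250, (E,merge)→3330, (C,merge)→3460, (E,hash)→4240, (E,nl)→30120 …(+1); best=2180 via (C,hash)
  {DE}: card=1000; try (D,hash)→1900, (D,nl_idx)→3000, (E,merge)→3150, (D,merge)→3300, (E,hash)→4200, (E,nl)→25100 …(+1); best=1900 via (D,hash)
  {AB}: card=80; try (A,hash)→1000, (B,merge)→4140, (A,merge)→4520, (B,hash)→7240, (B,nl)→8020, (A,nl)→8400; best=1000 via (A,hash)
  {ACE}: card=500; try (A,hash)→2630, (C,hash)→2880, (A,merge)→4550, (C,nl_idx)→4700, (C,merge)→6660, (A,nl)→7180 …(+1); best=2630 via (A,hash)
  {ADE}: card=2000; try (D,hash)→2600, (A,hash)→3100, (D,nl_idx)→6200, (D,merge)→6500, (A,merge)→13020, (A,nl)→21900 …(+1); best=2600 via (D,hash)
  {ABE}: card=2000; try (E,merge)→3890, (E,hash)→5080, (B,hash)→8400, (B,merge)→9700, (E,nl)→21000, (B,nl)→200700; best=3890 via (E,merge)
  {CDE}: card=1000; try (D,hash)→3830, (C,hash)→4580, (D,nl_idx)→4930, (D,merge)→5230, (C,nl_idx)→9900, (C,merge)→13860 …(+2); best=3830 via (D,hash)
  {ACDE}: card=2000; try (D,hash)→4530, (A,hash)→5030, (C,hash)→6280, (D,nl_idx)→8130, (D,merge)→8430, (A,merge)→14950 …(+5); best=4530 via (D,hash)
  {ABCE}: card=2000; try (C,hash)→7570, (B,hash)→10330, (B,merge)→11630, (C,nl_idx)→19890, (C,merge)→28850, (B,nl)→202630 …(+1); best=7570 via (C,hash)
  {ABDE}: card=8000; try (D,hash)→7290, (B,hash)→11800, (D,nl_idx)→25890, (D,merge)→28690, (B,merge)→30600, (D,nl)→203890 …(+1); best=7290 via (D,hash)
  {ABCDE}: card=8000; try (D,hash)→10970, (B,hash)→13730, (C,hash)→16970, (D,nl_idx)→29570, (D,merge)→32370, (B,merge)→32530 …(+5); best=10970 via (D,hash)

10970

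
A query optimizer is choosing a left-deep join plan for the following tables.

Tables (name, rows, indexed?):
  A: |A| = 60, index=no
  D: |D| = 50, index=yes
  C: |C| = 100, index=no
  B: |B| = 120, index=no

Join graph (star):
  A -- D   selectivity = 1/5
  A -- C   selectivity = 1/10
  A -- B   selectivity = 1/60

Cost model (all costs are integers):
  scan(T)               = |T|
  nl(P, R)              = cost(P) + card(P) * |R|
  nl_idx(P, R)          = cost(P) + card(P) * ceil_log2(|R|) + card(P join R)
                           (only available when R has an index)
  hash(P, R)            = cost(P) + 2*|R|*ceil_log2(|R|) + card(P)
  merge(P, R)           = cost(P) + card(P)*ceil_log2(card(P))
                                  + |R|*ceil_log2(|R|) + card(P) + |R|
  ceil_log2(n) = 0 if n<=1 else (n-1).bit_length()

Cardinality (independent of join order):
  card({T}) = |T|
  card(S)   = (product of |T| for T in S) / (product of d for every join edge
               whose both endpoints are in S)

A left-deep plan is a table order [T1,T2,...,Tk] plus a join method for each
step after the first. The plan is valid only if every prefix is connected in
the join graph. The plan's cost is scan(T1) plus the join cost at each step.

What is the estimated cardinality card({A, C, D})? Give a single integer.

6000

Tables in S: A(60), C(100), D(50)
Edges inside S: A-D(d=5), A-C(d=10)
numerator = 60 * 100 * 50 = 300000
denominator = 5 * 10 = 50
card(S) = 300000 / 50 = 6000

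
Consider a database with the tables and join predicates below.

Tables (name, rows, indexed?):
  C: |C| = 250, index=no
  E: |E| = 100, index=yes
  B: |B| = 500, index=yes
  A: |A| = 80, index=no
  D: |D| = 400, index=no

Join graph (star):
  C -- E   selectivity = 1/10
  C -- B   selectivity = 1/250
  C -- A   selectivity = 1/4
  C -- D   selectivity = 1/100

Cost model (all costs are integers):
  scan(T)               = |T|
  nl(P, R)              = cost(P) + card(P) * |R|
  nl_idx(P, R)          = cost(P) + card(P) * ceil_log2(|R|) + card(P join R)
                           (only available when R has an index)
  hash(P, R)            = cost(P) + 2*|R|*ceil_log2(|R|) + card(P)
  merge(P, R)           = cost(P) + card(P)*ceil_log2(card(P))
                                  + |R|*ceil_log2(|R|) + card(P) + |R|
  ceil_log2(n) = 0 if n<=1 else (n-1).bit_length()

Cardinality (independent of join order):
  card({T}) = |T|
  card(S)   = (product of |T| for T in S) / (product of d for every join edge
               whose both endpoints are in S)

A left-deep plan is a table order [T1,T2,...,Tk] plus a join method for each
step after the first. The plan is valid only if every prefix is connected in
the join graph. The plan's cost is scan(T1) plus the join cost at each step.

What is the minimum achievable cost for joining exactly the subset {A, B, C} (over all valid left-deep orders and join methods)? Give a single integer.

4620

Selinger DP over subsets of {A,B,C}:
  {C}: scan cost=250, card=250
  {B}: scan cost=500, card=500
  {A}: scan cost=80, card=80
  {BC}: card=500; try (B,nl_idx)→3000, (C,hash)→5000, (B,merge)→7500, (C,merge)→7750, (B,hash)→9500, (B,nl)→125250 …(+1); best=3000 via (B,nl_idx)
  {AC}: card=5000; try (A,hash)→1620, (C,merge)→2970, (A,merge)→3140, (C,hash)→4160, (C,nl)→20080, (A,nl)→20250; best=1620 via (A,hash)
  {ABC}: card=10000; try (A,hash)→4620, (A,merge)→8640, (B,hash)→15620, (A,nl)→43000, (B,nl_idx)→56620, (B,merge)→76620 …(+1); best=4620 via (A,hash)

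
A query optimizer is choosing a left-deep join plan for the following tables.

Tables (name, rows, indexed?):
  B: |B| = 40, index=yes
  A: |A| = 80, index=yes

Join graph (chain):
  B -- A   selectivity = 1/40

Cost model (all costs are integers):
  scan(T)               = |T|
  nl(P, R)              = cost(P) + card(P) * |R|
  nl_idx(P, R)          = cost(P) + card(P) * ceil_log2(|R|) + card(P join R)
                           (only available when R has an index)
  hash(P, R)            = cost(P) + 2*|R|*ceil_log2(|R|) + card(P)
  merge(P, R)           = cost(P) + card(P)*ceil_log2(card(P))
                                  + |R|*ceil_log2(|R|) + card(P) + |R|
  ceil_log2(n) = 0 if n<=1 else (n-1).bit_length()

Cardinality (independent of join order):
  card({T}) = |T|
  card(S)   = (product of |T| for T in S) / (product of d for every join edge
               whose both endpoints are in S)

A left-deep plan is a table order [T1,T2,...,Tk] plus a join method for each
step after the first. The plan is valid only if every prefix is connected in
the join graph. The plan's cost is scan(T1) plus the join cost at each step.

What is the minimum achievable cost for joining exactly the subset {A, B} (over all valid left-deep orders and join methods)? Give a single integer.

Selinger DP over subsets of {A,B}:
  {B}: scan cost=40, card=40
  {A}: scan cost=80, card=80
  {AB}: card=80; try (A,nl_idx)→400, (B,hash)→640, (B,nl_idx)→640, (A,merge)→960, (B,merge)→1000, (A,hash)→1200 …(+2); best=400 via (A,nl_idx)

400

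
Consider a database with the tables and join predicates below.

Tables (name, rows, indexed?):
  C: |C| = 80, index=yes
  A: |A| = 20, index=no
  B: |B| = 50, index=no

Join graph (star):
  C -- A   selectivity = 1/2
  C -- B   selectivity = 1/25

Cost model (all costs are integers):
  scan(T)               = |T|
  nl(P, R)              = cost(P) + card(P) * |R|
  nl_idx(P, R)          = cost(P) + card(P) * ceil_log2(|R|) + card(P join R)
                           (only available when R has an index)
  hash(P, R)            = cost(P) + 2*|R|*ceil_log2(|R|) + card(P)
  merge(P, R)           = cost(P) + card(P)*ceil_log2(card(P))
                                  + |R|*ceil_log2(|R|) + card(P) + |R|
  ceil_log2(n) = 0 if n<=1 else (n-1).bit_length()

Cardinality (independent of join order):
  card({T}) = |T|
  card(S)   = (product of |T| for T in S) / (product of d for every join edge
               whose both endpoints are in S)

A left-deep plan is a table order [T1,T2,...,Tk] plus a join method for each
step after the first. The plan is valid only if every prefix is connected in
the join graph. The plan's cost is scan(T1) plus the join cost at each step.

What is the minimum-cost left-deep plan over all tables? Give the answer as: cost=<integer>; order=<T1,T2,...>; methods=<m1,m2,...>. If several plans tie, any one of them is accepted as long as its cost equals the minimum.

Selinger DP (subsets sized 1..n):
  {C}: scan cost=80, card=80
  {A}: scan cost=20, card=20
  {B}: scan cost=50, card=50
  {AC}: card=800; try (A,hash)→360, (C,merge)→780, (A,merge)→840, (C,nl_idx)→960, (C,hash)→1160, (C,nl)→1620 …(+1); best=360 via (A,hash)
  {BC}: card=160; try (C,nl_idx)→560, (B,hash)→760, (C,merge)→1040, (B,merge)→1070, (C,hash)→1220, (C,nl)→4050 …(+1); best=560 via (C,nl_idx)
  {ABC}: card=1600; try (A,hash)→920, (B,hash)→1760, (A,merge)→2120, (A,nl)→3760, (B,merge)→9510, (B,nl)→40360; best=920 via (A,hash)

cost=920; order=B,C,A; methods=nl_idx,hash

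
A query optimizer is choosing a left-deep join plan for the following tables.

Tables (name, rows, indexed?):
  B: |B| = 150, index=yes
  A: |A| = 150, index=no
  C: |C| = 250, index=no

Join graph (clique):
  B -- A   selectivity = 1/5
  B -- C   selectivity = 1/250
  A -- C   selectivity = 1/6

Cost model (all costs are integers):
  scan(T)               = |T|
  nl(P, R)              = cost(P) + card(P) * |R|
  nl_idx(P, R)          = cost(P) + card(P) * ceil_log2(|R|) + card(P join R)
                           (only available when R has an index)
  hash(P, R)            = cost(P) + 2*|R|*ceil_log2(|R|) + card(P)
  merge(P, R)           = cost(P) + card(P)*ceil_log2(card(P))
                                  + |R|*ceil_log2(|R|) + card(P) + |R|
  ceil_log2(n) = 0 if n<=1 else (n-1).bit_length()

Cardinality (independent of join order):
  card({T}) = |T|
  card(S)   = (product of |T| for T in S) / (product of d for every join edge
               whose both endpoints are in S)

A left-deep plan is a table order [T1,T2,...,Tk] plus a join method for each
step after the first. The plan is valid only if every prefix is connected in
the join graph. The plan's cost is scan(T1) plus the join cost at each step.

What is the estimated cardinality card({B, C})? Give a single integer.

Tables in S: B(150), C(250)
Edges inside S: B-C(d=250)
numerator = 150 * 250 = 37500
denominator = 250 = 250
card(S) = 37500 / 250 = 150

150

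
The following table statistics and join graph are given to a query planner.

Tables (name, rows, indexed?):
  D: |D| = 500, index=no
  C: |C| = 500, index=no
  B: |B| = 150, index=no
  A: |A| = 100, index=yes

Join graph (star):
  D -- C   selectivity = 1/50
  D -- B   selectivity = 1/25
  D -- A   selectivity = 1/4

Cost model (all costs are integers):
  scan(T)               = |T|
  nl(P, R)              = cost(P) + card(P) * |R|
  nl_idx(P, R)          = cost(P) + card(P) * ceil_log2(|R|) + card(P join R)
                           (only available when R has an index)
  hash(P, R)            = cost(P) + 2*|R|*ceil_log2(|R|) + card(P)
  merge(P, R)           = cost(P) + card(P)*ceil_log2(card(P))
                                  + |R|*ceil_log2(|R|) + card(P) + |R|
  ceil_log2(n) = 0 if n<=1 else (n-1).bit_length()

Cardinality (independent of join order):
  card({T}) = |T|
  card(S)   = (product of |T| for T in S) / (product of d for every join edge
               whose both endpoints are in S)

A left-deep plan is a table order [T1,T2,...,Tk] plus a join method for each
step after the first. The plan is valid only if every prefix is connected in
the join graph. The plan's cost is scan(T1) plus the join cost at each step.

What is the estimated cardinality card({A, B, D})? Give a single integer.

Tables in S: A(100), B(150), D(500)
Edges inside S: D-B(d=25), D-A(d=4)
numerator = 100 * 150 * 500 = 7500000
denominator = 25 * 4 = 100
card(S) = 7500000 / 100 = 75000

75000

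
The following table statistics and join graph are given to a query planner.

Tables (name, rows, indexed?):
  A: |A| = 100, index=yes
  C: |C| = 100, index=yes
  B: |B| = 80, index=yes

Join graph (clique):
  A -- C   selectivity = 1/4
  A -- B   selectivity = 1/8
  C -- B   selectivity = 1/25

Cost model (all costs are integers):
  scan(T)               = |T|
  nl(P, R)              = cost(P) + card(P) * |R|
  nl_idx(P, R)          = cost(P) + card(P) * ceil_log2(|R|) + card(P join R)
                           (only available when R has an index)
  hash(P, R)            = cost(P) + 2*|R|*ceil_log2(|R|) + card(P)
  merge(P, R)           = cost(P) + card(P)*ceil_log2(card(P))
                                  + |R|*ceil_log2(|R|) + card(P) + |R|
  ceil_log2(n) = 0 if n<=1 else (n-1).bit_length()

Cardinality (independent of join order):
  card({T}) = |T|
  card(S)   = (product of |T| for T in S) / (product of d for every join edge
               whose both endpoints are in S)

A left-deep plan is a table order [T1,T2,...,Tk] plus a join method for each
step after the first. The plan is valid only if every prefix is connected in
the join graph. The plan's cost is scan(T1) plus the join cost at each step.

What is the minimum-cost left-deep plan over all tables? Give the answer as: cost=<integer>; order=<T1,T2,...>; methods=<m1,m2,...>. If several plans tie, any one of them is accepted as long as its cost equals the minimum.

cost=2680; order=B,C,A; methods=nl_idx,hash

Selinger DP (subsets sized 1..n):
  {A}: scan cost=100, card=100
  {C}: scan cost=100, card=100
  {B}: scan cost=80, card=80
  {AC}: card=2500; try (C,hash)→1600, (A,hash)→1600, (C,merge)→1700, (A,merge)→1700, (C,nl_idx)→3300, (A,nl_idx)→3300 …(+2); best=1600 via (C,hash)
  {AB}: card=1000; try (B,hash)→1320, (A,merge)→1520, (B,merge)→1540, (A,hash)→1560, (A,nl_idx)→1640, (B,nl_idx)→1800 …(+2); best=1320 via (B,hash)
  {BC}: card=320; try (C,nl_idx)→960, (B,nl_idx)→1120, (B,hash)→1320, (C,merge)→1520, (B,merge)→1540, (C,hash)→1560 …(+2); best=960 via (C,nl_idx)
  {ABC}: card=1000; try (A,hash)→2680, (C,hash)→3720, (A,nl_idx)→4200, (A,merge)→4960, (B,hash)→5220, (C,nl_idx)→9320 …(+6); best=2680 via (A,hash)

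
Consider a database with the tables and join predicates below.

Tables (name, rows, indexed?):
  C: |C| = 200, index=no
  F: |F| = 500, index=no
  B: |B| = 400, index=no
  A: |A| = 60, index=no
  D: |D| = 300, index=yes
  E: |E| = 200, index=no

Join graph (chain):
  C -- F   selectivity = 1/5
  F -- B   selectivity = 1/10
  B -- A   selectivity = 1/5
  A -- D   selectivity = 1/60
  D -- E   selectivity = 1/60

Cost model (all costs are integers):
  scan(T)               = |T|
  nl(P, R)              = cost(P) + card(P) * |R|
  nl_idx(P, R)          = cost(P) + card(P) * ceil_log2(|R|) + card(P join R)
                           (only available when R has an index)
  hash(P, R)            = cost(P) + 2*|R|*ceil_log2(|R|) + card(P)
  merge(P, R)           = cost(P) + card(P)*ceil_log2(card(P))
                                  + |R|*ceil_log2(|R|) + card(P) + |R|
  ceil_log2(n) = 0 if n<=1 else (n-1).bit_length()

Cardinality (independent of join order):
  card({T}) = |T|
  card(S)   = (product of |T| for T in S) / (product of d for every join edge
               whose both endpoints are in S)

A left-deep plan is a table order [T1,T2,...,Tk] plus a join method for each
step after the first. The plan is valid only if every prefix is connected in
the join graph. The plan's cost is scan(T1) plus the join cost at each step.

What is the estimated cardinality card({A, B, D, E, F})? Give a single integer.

Tables in S: A(60), B(400), D(300), E(200), F(500)
Edges inside S: F-B(d=10), B-A(d=5), A-D(d=60), D-E(d=60)
numerator = 60 * 400 * 300 * 200 * 500 = 720000000000
denominator = 10 * 5 * 60 * 60 = 180000
card(S) = 720000000000 / 180000 = 4000000

4000000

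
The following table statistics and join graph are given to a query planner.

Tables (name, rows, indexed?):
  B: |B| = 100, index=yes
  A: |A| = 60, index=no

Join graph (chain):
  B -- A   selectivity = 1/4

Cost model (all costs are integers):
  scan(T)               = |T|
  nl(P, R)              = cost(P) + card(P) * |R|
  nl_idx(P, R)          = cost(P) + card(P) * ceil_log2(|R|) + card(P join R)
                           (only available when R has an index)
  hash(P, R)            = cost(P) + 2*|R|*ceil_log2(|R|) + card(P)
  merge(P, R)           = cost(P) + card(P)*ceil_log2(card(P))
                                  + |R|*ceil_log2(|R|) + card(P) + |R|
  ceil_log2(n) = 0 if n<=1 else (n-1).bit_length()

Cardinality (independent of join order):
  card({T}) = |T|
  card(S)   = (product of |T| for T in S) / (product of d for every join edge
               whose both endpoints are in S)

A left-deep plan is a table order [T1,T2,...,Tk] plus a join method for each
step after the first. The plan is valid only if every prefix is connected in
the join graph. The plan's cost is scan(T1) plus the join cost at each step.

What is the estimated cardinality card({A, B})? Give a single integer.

Tables in S: A(60), B(100)
Edges inside S: B-A(d=4)
numerator = 60 * 100 = 6000
denominator = 4 = 4
card(S) = 6000 / 4 = 1500

1500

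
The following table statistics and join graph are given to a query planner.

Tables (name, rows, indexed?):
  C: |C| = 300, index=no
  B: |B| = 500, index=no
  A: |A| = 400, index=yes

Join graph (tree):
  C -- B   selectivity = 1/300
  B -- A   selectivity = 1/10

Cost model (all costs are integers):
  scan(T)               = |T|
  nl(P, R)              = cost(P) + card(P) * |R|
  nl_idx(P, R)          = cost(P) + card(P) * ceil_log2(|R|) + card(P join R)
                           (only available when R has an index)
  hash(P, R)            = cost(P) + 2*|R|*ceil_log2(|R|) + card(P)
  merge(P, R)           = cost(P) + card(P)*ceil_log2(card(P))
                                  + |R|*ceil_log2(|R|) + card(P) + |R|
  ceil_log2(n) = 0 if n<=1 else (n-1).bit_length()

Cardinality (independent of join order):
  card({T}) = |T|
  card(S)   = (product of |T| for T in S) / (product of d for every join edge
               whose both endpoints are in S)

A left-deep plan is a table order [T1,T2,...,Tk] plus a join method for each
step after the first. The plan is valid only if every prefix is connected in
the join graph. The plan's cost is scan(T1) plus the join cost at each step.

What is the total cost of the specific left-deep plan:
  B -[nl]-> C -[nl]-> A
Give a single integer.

step 1: scan B: cost=500, card=500
step 2: join C via nl
    card(P join C) = 500*300/(300) = 500
    cost = 500 + 500*300 = 150500
step 3: join A via nl
    card(P join A) = 500*400/(10) = 20000
    cost = 150500 + 500*400 = 350500

350500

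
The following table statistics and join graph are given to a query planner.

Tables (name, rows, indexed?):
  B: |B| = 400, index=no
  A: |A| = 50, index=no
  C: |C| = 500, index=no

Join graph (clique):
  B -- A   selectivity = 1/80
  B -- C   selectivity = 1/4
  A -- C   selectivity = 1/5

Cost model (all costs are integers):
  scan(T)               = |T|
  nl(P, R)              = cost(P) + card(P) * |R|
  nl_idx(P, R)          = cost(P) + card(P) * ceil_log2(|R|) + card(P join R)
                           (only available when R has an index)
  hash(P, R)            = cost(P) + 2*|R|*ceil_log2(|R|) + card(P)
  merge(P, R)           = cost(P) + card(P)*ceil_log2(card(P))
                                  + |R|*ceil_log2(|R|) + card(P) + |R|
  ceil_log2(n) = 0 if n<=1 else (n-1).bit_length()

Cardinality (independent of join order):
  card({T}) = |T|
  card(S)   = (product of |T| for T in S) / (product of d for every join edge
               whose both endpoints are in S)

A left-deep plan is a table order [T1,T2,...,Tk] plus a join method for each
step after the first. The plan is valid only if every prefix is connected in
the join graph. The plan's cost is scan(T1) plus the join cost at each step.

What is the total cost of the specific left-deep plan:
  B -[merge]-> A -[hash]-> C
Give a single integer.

14000

step 1: scan B: cost=400, card=400
step 2: join A via merge
    card(P join A) = 400*50/(80) = 250
    cost = 400 + 400*9 + 50*6 + 400 + 50 = 4750
step 3: join C via hash
    card(P join C) = 250*500/(4*5) = 6250
    cost = 4750 + 2*500*9 + 250 = 14000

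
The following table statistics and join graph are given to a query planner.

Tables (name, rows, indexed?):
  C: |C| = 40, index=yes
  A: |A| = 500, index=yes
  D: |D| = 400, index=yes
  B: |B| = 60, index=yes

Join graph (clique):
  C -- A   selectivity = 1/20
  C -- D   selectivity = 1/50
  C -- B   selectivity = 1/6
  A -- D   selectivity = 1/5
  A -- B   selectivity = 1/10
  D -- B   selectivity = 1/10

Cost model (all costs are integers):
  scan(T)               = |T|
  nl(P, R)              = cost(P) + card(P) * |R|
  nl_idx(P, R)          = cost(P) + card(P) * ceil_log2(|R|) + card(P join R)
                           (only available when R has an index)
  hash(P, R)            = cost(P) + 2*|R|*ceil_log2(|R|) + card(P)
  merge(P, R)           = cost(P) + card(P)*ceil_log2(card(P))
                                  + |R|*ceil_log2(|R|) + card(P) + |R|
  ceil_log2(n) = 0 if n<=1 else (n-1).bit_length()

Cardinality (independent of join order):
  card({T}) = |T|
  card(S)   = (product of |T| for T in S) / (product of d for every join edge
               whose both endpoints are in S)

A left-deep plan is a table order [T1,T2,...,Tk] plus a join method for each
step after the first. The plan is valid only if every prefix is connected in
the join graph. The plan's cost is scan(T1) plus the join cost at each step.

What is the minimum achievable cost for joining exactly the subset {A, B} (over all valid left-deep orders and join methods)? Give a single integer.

1720

Selinger DP over subsets of {A,B}:
  {A}: scan cost=500, card=500
  {B}: scan cost=60, card=60
  {AB}: card=3000; try (B,hash)→1720, (A,nl_idx)→3600, (A,merge)→5480, (B,merge)→5920, (B,nl_idx)→6500, (A,hash)→9120 …(+2); best=1720 via (B,hash)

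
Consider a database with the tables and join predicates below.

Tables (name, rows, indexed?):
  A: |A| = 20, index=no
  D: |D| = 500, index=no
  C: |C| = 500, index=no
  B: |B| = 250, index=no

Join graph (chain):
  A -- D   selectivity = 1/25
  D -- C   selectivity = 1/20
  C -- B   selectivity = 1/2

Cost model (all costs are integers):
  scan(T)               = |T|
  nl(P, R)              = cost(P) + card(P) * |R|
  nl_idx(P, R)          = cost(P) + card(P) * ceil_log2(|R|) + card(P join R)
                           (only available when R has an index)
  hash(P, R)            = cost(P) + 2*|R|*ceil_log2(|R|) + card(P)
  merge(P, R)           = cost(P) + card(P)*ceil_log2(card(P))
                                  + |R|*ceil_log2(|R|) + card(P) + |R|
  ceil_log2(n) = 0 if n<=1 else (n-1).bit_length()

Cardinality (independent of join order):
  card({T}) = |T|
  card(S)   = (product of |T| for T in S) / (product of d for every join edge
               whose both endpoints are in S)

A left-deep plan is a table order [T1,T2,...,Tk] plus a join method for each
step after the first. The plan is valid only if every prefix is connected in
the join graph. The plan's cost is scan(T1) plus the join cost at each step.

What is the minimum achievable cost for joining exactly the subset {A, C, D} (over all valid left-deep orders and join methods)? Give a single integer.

10200

Selinger DP over subsets of {A,C,D}:
  {A}: scan cost=20, card=20
  {D}: scan cost=500, card=500
  {C}: scan cost=500, card=500
  {AD}: card=400; try (A,hash)→1200, (D,merge)→5140, (A,merge)→5620, (D,hash)→9040, (D,nl)→10020, (A,nl)→10500; best=1200 via (A,hash)
  {CD}: card=12500; try (D,hash)→10000, (C,hash)→10000, (D,merge)→10500, (C,merge)→10500, (D,nl)→250500, (C,nl)→250500; best=10000 via (D,hash)
  {ACD}: card=10000; try (C,merge)→10200, (C,hash)→10600, (A,hash)→22700, (A,merge)→197620, (C,nl)→201200, (A,nl)→260000; best=10200 via (C,merge)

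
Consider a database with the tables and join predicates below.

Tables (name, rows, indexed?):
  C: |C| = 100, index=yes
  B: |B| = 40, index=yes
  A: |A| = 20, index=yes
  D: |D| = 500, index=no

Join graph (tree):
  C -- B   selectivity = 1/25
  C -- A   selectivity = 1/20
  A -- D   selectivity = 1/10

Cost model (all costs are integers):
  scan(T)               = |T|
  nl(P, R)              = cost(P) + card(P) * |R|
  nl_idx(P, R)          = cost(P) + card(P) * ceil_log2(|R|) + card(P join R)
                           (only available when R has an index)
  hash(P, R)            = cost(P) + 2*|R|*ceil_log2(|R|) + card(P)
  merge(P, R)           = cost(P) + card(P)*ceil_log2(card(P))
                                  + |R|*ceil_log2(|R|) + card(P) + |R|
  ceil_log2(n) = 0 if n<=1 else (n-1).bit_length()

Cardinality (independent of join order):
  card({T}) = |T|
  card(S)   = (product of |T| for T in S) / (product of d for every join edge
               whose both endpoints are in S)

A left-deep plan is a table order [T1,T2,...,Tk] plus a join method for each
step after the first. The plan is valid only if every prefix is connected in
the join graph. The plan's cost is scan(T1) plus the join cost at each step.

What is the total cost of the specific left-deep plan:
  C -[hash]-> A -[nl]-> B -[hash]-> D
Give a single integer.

13560

step 1: scan C: cost=100, card=100
step 2: join A via hash
    card(P join A) = 100*20/(20) = 100
    cost = 100 + 2*20*5 + 100 = 400
step 3: join B via nl
    card(P join B) = 100*40/(25) = 160
    cost = 400 + 100*40 = 4400
step 4: join D via hash
    card(P join D) = 160*500/(10) = 8000
    cost = 4400 + 2*500*9 + 160 = 13560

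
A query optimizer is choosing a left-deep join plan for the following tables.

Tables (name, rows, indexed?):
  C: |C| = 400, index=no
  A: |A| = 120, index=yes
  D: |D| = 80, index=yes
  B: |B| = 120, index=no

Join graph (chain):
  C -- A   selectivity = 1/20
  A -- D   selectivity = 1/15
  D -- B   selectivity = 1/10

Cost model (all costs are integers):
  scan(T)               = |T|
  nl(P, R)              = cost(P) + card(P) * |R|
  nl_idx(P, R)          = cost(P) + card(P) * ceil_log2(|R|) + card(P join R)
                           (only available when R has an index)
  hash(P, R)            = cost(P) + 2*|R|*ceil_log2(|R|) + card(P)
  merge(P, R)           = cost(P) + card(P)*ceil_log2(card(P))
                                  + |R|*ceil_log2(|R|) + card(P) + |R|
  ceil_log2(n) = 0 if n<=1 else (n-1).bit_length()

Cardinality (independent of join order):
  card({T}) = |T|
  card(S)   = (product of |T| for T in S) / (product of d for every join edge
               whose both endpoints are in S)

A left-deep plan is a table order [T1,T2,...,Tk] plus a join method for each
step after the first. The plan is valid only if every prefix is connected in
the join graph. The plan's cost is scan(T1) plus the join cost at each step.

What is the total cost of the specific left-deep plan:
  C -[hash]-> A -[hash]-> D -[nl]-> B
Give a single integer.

step 1: scan C: cost=400, card=400
step 2: join A via hash
    card(P join A) = 400*120/(20) = 2400
    cost = 400 + 2*120*7 + 400 = 2480
step 3: join D via hash
    card(P join D) = 2400*80/(15) = 12800
    cost = 2480 + 2*80*7 + 2400 = 6000
step 4: join B via nl
    card(P join B) = 12800*120/(10) = 153600
    cost = 6000 + 12800*120 = 1542000

1542000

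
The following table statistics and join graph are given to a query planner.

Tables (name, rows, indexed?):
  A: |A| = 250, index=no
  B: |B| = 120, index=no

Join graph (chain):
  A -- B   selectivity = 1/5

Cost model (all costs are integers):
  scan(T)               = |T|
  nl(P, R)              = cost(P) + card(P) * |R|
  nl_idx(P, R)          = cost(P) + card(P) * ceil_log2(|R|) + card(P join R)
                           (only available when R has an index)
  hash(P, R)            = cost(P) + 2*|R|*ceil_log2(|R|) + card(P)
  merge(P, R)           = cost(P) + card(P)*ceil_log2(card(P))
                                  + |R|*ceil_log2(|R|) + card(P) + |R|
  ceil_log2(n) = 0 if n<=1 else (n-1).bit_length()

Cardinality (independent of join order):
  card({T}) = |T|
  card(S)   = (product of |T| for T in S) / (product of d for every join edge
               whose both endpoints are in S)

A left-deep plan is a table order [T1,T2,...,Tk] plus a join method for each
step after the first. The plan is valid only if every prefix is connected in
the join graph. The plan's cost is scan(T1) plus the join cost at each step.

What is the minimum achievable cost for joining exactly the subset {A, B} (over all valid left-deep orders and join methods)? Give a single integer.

Selinger DP over subsets of {A,B}:
  {A}: scan cost=250, card=250
  {B}: scan cost=120, card=120
  {AB}: card=6000; try (B,hash)→2180, (A,merge)→3330, (B,merge)→3460, (A,hash)→4240, (A,nl)→30120, (B,nl)→30250; best=2180 via (B,hash)

2180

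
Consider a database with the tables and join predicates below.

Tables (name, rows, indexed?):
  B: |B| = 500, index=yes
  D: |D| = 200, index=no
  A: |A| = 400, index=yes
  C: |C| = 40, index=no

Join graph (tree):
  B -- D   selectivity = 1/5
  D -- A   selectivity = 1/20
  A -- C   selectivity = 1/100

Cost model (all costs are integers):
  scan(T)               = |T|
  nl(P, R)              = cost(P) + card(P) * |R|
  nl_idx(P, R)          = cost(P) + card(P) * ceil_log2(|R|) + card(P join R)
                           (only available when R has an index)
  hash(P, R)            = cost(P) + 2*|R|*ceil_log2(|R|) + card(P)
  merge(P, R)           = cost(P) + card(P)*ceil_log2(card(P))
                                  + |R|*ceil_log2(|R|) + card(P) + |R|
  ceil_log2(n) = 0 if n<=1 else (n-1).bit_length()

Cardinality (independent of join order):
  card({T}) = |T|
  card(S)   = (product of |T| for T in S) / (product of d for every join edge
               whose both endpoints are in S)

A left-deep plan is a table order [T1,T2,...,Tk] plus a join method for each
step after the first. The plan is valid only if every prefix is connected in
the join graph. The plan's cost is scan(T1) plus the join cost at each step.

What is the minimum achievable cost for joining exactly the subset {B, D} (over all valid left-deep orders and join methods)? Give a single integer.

4200

Selinger DP over subsets of {B,D}:
  {B}: scan cost=500, card=500
  {D}: scan cost=200, card=200
  {BD}: card=20000; try (D,hash)→4200, (B,merge)→7000, (D,merge)→7300, (B,hash)→9400, (B,nl_idx)→22000, (B,nl)→100200 …(+1); best=4200 via (D,hash)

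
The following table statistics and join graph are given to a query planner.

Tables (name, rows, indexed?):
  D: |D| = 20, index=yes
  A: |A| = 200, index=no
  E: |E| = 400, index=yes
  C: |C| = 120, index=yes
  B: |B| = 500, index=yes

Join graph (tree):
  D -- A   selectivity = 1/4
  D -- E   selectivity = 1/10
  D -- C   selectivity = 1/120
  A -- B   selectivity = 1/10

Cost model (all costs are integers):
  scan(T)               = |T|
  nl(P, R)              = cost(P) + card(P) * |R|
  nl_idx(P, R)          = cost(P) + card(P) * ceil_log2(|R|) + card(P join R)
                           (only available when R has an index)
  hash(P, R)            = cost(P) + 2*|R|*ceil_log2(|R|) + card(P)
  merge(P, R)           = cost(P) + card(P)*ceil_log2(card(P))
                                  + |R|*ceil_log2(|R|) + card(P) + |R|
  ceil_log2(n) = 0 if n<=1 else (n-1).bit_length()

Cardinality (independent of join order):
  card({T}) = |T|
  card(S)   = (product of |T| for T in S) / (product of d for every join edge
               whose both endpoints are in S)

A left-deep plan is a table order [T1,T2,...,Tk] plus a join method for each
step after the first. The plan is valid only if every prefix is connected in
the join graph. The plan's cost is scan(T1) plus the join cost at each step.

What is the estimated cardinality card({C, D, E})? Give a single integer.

800

Tables in S: C(120), D(20), E(400)
Edges inside S: D-E(d=10), D-C(d=120)
numerator = 120 * 20 * 400 = 960000
denominator = 10 * 120 = 1200
card(S) = 960000 / 1200 = 800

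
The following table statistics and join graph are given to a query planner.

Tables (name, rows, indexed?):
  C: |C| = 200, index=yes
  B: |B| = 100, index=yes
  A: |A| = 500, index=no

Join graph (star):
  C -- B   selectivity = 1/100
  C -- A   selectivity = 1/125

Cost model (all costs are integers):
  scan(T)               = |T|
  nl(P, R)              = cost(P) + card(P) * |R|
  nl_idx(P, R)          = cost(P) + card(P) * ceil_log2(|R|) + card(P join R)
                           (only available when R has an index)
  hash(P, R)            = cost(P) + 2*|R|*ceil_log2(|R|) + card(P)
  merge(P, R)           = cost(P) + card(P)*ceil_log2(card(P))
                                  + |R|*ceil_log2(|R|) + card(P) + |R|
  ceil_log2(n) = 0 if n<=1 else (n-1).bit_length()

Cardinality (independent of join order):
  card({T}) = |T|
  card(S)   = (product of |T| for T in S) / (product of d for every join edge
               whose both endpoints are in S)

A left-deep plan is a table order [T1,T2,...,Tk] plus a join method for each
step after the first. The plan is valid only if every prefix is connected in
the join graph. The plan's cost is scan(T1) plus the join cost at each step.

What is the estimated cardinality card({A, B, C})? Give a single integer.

800

Tables in S: A(500), B(100), C(200)
Edges inside S: C-B(d=100), C-A(d=125)
numerator = 500 * 100 * 200 = 10000000
denominator = 100 * 125 = 12500
card(S) = 10000000 / 12500 = 800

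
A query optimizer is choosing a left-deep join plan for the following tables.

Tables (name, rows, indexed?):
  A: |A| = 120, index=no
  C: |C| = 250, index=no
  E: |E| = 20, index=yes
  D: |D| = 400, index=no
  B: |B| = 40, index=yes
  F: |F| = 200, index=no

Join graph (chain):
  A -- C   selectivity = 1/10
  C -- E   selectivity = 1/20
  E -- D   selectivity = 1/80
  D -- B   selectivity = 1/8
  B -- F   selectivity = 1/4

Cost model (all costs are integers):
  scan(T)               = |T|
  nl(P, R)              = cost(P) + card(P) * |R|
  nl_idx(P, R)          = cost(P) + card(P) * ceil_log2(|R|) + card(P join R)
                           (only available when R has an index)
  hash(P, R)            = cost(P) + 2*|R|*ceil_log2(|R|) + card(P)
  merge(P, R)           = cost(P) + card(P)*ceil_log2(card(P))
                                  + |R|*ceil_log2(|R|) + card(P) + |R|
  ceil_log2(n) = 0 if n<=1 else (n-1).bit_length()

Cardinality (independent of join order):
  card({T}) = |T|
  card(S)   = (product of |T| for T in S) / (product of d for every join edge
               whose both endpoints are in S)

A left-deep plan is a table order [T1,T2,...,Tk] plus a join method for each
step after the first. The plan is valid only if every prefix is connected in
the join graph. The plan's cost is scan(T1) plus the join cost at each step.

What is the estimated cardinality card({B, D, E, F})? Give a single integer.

Tables in S: B(40), D(400), E(20), F(200)
Edges inside S: E-D(d=80), D-B(d=8), B-F(d=4)
numerator = 40 * 400 * 20 * 200 = 64000000
denominator = 80 * 8 * 4 = 2560
card(S) = 64000000 / 2560 = 25000

25000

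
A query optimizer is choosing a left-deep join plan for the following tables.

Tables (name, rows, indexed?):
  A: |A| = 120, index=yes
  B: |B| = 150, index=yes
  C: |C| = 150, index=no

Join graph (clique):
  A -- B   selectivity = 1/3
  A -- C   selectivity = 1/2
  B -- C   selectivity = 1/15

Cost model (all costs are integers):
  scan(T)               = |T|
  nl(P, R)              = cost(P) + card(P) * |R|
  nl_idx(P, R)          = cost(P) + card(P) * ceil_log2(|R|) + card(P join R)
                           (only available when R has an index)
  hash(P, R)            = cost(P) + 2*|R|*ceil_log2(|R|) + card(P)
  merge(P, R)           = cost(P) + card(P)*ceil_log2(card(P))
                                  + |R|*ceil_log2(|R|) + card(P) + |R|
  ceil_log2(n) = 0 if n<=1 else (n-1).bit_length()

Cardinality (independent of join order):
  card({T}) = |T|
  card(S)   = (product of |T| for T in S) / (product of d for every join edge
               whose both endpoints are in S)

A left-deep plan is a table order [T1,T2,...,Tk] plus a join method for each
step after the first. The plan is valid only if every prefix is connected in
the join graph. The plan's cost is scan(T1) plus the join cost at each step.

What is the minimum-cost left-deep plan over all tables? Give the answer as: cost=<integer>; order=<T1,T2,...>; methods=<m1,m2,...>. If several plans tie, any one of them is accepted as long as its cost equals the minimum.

Selinger DP (subsets sized 1..n):
  {A}: scan cost=120, card=120
  {B}: scan cost=150, card=150
  {C}: scan cost=150, card=150
  {AB}: card=6000; try (A,hash)→1980, (B,merge)→2430, (A,merge)→2460, (B,hash)→2640, (B,nl_idx)→7080, (A,nl_idx)→7200 …(+2); best=1980 via (A,hash)
  {AC}: card=9000; try (A,hash)→1980, (C,merge)→2430, (A,merge)→2460, (C,hash)→2640, (A,nl_idx)→10200, (C,nl)→18120 …(+1); best=1980 via (A,hash)
  {BC}: card=1500; try (C,hash)→2700, (B,hash)→2700, (C,merge)→2850, (B,merge)→2850, (B,nl_idx)→2850, (C,nl)→22650 …(+1); best=2700 via (C,hash)
  {ABC}: card=30000; try (A,hash)→5880, (C,hash)→10380, (B,hash)→13380, (A,merge)→21660, (A,nl_idx)→43200, (C,merge)→87330 …(+5); best=5880 via (A,hash)

cost=5880; order=B,C,A; methods=hash,hash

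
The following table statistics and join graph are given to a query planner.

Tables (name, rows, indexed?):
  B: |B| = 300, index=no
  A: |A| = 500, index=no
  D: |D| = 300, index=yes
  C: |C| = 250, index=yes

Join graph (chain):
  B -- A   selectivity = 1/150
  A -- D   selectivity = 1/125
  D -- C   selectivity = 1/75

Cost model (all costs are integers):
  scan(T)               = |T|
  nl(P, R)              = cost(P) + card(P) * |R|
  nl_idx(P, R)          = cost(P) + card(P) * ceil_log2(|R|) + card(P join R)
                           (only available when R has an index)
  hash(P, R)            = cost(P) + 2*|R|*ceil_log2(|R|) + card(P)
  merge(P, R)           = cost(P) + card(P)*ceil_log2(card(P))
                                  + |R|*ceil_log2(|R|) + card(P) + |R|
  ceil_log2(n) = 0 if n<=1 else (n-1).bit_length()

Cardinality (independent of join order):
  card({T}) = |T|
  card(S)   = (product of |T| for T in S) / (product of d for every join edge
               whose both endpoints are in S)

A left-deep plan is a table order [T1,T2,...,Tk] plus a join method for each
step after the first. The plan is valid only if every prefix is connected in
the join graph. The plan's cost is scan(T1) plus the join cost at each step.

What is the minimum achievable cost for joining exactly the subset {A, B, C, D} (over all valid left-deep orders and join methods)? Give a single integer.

Selinger DP over subsets of {A,B,C,D}:
  {B}: scan cost=300, card=300
  {A}: scan cost=500, card=500
  {D}: scan cost=300, card=300
  {C}: scan cost=250, card=250
  {AB}: card=1000; try (B,hash)→6400, (A,merge)→8300, (B,merge)→8500, (A,hash)→9600, (A,nl)→150300, (B,nl)→150500; best=6400 via (B,hash)
  {AD}: card=1200; try (D,nl_idx)→6200, (D,hash)→6400, (A,merge)→8300, (D,merge)→8500, (A,hash)→9600, (A,nl)→150300 …(+1); best=6200 via (D,nl_idx)
  {CD}: card=1000; try (D,nl_idx)→3500, (C,nl_idx)→3700, (C,hash)→4600, (D,merge)→5500, (C,merge)→5550, (D,hash)→5900 …(+2); best=3500 via (D,nl_idx)
  {ABD}: card=2400; try (D,hash)→12800, (B,hash)→12800, (D,nl_idx)→17800, (D,merge)→20400, (B,merge)→23600, (D,nl)→306400 …(+1); best=12800 via (D,hash)
  {ACD}: card=4000; try (C,hash)→11400, (A,hash)→13500, (A,merge)→19500, (C,nl_idx)→19800, (C,merge)→22850, (C,nl)→306200 …(+1); best=11400 via (C,hash)
  {ABCD}: card=8000; try (C,hash)→19200, (B,hash)→20800, (C,nl_idx)→40000, (C,merge)→46250, (B,merge)→66400, (C,nl)→612800 …(+1); best=19200 via (C,hash)

19200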